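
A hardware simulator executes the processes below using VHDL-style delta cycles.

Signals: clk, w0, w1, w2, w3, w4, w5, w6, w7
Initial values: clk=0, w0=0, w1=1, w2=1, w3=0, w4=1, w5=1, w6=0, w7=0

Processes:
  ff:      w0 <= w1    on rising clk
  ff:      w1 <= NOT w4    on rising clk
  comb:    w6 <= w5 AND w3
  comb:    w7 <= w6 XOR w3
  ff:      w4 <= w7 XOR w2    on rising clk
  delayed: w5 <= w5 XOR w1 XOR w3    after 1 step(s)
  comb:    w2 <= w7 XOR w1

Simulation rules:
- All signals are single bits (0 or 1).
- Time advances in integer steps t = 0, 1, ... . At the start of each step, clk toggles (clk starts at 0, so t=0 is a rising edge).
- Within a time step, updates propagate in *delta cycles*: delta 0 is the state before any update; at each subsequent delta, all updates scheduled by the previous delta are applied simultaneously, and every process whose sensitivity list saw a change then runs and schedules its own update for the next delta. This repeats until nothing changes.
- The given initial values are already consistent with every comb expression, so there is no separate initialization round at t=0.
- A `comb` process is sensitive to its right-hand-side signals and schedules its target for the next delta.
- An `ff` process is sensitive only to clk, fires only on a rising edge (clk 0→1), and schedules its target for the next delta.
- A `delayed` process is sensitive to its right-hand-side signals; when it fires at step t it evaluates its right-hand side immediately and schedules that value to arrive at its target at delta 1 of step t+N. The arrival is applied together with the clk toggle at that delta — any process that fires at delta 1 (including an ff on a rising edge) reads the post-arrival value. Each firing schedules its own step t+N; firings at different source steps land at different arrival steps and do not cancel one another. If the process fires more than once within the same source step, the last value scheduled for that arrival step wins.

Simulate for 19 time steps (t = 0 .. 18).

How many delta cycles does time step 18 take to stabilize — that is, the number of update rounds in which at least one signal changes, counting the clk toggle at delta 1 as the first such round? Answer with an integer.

2

[bits: w6,w4,w1,w5,w0,w2,w7,w3,clk]
t=0: Δ0=011101000 Δ1=011101001 Δ2=010111001 Δ3=010110001 | 3Δ
t=1: Δ0=010110001 Δ1=010110000 | 1Δ
t=2: Δ0=010110000 Δ1=010110001 Δ2=000100001 | 2Δ
t=3: Δ0=000100001 Δ1=000100000 | 1Δ
t=4: Δ0=000100000 Δ1=000100001 Δ2=001100001 Δ3=001101001 | 3Δ
t=5: Δ0=001101001 Δ1=001001000 | 1Δ
t=6: Δ0=001001000 Δ1=001101001 Δ2=011111001 | 2Δ
t=7: Δ0=011111001 Δ1=011011000 | 1Δ
t=8: Δ0=011011000 Δ1=011111001 Δ2=010111001 Δ3=010110001 | 3Δ
t=9: Δ0=010110001 Δ1=010110000 | 1Δ
t=10: Δ0=010110000 Δ1=010110001 Δ2=000100001 | 2Δ
t=11: Δ0=000100001 Δ1=000100000 | 1Δ
t=12: Δ0=000100000 Δ1=000100001 Δ2=001100001 Δ3=001101001 | 3Δ
t=13: Δ0=001101001 Δ1=001001000 | 1Δ
t=14: Δ0=001001000 Δ1=001101001 Δ2=011111001 | 2Δ
t=15: Δ0=011111001 Δ1=011011000 | 1Δ
t=16: Δ0=011011000 Δ1=011111001 Δ2=010111001 Δ3=010110001 | 3Δ
t=17: Δ0=010110001 Δ1=010110000 | 1Δ
t=18: Δ0=010110000 Δ1=010110001 Δ2=000100001 | 2Δ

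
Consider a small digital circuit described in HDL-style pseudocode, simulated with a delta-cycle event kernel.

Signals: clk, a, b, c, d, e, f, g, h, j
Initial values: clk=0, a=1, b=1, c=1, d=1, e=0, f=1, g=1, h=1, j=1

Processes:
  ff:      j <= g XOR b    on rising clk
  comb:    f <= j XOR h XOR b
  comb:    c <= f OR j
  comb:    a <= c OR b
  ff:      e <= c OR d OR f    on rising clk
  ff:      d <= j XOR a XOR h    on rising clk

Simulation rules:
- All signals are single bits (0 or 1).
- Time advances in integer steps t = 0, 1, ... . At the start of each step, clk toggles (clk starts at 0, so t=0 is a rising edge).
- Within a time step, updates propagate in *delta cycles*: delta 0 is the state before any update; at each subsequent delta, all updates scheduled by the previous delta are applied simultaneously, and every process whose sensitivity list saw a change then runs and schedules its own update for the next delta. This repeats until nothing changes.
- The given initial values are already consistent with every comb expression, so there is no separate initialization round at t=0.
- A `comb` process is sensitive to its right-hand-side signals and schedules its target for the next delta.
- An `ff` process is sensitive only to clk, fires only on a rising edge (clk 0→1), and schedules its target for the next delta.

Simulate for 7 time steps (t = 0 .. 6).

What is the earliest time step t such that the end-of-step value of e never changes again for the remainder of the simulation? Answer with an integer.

[bits: c,f,d,h,clk,j,e,a,g,b]
t=0: Δ0=1111010111 Δ1=1111110111 Δ2=1111101111 Δ3=1011101111 Δ4=0011101111 | 4Δ
t=1: Δ0=0011101111 Δ1=0011001111 | 1Δ
t=2: Δ0=0011001111 Δ1=0011101111 Δ2=0001101111 | 2Δ
t=3: Δ0=0001101111 Δ1=0001001111 | 1Δ
t=4: Δ0=0001001111 Δ1=0001101111 Δ2=0001100111 | 2Δ
t=5: Δ0=0001100111 Δ1=0001000111 | 1Δ
t=6: Δ0=0001000111 Δ1=0001100111 | 1Δ

4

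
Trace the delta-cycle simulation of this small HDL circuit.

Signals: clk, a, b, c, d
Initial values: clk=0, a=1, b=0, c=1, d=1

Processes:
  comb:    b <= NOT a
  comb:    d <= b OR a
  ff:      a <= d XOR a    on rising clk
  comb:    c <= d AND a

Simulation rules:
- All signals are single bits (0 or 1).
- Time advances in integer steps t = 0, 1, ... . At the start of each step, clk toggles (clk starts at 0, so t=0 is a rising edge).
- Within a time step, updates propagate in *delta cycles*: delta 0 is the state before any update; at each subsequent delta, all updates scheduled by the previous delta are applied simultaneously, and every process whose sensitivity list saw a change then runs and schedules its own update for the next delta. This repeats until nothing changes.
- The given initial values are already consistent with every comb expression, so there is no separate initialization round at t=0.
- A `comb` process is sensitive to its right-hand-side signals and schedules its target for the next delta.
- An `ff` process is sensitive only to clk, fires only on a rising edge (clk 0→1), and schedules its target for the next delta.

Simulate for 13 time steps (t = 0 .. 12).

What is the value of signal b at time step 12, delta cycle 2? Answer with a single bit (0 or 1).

0

[bits: b,clk,a,c,d]
t=0: Δ0=00111 Δ1=01111 Δ2=01011 Δ3=11000 Δ4=11001 | 4Δ
t=1: Δ0=11001 Δ1=10001 | 1Δ
t=2: Δ0=10001 Δ1=11001 Δ2=11101 Δ3=01111 | 3Δ
t=3: Δ0=01111 Δ1=00111 | 1Δ
t=4: Δ0=00111 Δ1=01111 Δ2=01011 Δ3=11000 Δ4=11001 | 4Δ
t=5: Δ0=11001 Δ1=10001 | 1Δ
t=6: Δ0=10001 Δ1=11001 Δ2=11101 Δ3=01111 | 3Δ
t=7: Δ0=01111 Δ1=00111 | 1Δ
t=8: Δ0=00111 Δ1=01111 Δ2=01011 Δ3=11000 Δ4=11001 | 4Δ
t=9: Δ0=11001 Δ1=10001 | 1Δ
t=10: Δ0=10001 Δ1=11001 Δ2=11101 Δ3=01111 | 3Δ
t=11: Δ0=01111 Δ1=00111 | 1Δ
t=12: Δ0=00111 Δ1=01111 Δ2=01011 Δ3=11000 Δ4=11001 | 4Δ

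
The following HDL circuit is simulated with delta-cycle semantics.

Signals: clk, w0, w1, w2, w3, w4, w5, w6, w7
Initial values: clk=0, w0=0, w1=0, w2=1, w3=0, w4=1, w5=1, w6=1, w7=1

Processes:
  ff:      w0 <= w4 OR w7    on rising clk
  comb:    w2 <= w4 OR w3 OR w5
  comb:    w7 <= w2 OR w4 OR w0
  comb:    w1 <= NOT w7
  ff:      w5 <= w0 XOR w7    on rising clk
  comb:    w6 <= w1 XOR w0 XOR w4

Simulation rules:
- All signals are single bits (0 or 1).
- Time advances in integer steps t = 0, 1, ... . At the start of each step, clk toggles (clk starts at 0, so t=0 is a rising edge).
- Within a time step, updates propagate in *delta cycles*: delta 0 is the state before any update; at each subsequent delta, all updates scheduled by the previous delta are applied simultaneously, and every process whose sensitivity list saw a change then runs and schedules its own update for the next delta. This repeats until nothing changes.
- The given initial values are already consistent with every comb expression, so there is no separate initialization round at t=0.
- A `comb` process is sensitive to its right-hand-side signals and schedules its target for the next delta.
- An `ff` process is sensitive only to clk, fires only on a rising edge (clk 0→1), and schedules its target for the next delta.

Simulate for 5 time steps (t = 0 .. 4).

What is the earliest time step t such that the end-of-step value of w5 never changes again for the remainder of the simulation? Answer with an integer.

2

[bits: w4,w7,w2,w5,w1,w6,w0,w3,clk]
t=0: Δ0=111101000 Δ1=111101001 Δ2=111101101 Δ3=111100101 | 3Δ
t=1: Δ0=111100101 Δ1=111100100 | 1Δ
t=2: Δ0=111100100 Δ1=111100101 Δ2=111000101 | 2Δ
t=3: Δ0=111000101 Δ1=111000100 | 1Δ
t=4: Δ0=111000100 Δ1=111000101 | 1Δ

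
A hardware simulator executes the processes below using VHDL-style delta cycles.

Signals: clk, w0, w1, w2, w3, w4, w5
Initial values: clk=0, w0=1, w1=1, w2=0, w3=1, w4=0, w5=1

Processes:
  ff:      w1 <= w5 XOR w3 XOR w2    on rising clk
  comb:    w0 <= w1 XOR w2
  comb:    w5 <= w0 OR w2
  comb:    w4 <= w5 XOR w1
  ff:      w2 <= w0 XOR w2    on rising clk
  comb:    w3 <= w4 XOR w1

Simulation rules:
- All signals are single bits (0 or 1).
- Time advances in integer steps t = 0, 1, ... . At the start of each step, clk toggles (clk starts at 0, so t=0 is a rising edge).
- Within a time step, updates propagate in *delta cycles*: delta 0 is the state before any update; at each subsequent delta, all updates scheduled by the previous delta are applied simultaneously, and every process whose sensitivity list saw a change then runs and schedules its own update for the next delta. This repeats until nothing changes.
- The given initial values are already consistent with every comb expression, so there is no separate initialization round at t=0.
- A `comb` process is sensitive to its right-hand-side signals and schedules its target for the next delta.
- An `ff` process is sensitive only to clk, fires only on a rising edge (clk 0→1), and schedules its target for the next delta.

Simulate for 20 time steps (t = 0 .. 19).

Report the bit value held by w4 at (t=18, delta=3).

0

t=0 Δ0: w0=1 w1=1 w2=0 clk=0 w4=0 w3=1 w5=1
  Δ1: clk:0→1
  Δ2: w1:1→0, w2:0→1
  Δ3: w4:0→1, w3:1→0
  Δ4: w3:0→1
  (4Δ to stable)
t=1 Δ0: w0=1 w1=0 w2=1 clk=1 w4=1 w3=1 w5=1
  Δ1: clk:1→0
  (1Δ to stable)
t=2 Δ0: w0=1 w1=0 w2=1 clk=0 w4=1 w3=1 w5=1
  Δ1: clk:0→1
  Δ2: w1:0→1, w2:1→0
  Δ3: w4:1→0, w3:1→0
  Δ4: w3:0→1
  (4Δ to stable)
t=3 Δ0: w0=1 w1=1 w2=0 clk=1 w4=0 w3=1 w5=1
  Δ1: clk:1→0
  (1Δ to stable)
t=4 Δ0: w0=1 w1=1 w2=0 clk=0 w4=0 w3=1 w5=1
  Δ1: clk:0→1
  Δ2: w1:1→0, w2:0→1
  Δ3: w4:0→1, w3:1→0
  Δ4: w3:0→1
  (4Δ to stable)
t=5 Δ0: w0=1 w1=0 w2=1 clk=1 w4=1 w3=1 w5=1
  Δ1: clk:1→0
  (1Δ to stable)
t=6 Δ0: w0=1 w1=0 w2=1 clk=0 w4=1 w3=1 w5=1
  Δ1: clk:0→1
  Δ2: w1:0→1, w2:1→0
  Δ3: w4:1→0, w3:1→0
  Δ4: w3:0→1
  (4Δ to stable)
t=7 Δ0: w0=1 w1=1 w2=0 clk=1 w4=0 w3=1 w5=1
  Δ1: clk:1→0
  (1Δ to stable)
t=8 Δ0: w0=1 w1=1 w2=0 clk=0 w4=0 w3=1 w5=1
  Δ1: clk:0→1
  Δ2: w1:1→0, w2:0→1
  Δ3: w4:0→1, w3:1→0
  Δ4: w3:0→1
  (4Δ to stable)
t=9 Δ0: w0=1 w1=0 w2=1 clk=1 w4=1 w3=1 w5=1
  Δ1: clk:1→0
  (1Δ to stable)
t=10 Δ0: w0=1 w1=0 w2=1 clk=0 w4=1 w3=1 w5=1
  Δ1: clk:0→1
  Δ2: w1:0→1, w2:1→0
  Δ3: w4:1→0, w3:1→0
  Δ4: w3:0→1
  (4Δ to stable)
t=11 Δ0: w0=1 w1=1 w2=0 clk=1 w4=0 w3=1 w5=1
  Δ1: clk:1→0
  (1Δ to stable)
t=12 Δ0: w0=1 w1=1 w2=0 clk=0 w4=0 w3=1 w5=1
  Δ1: clk:0→1
  Δ2: w1:1→0, w2:0→1
  Δ3: w4:0→1, w3:1→0
  Δ4: w3:0→1
  (4Δ to stable)
t=13 Δ0: w0=1 w1=0 w2=1 clk=1 w4=1 w3=1 w5=1
  Δ1: clk:1→0
  (1Δ to stable)
t=14 Δ0: w0=1 w1=0 w2=1 clk=0 w4=1 w3=1 w5=1
  Δ1: clk:0→1
  Δ2: w1:0→1, w2:1→0
  Δ3: w4:1→0, w3:1→0
  Δ4: w3:0→1
  (4Δ to stable)
t=15 Δ0: w0=1 w1=1 w2=0 clk=1 w4=0 w3=1 w5=1
  Δ1: clk:1→0
  (1Δ to stable)
t=16 Δ0: w0=1 w1=1 w2=0 clk=0 w4=0 w3=1 w5=1
  Δ1: clk:0→1
  Δ2: w1:1→0, w2:0→1
  Δ3: w4:0→1, w3:1→0
  Δ4: w3:0→1
  (4Δ to stable)
t=17 Δ0: w0=1 w1=0 w2=1 clk=1 w4=1 w3=1 w5=1
  Δ1: clk:1→0
  (1Δ to stable)
t=18 Δ0: w0=1 w1=0 w2=1 clk=0 w4=1 w3=1 w5=1
  Δ1: clk:0→1
  Δ2: w1:0→1, w2:1→0
  Δ3: w4:1→0, w3:1→0
  Δ4: w3:0→1
  (4Δ to stable)
t=19 Δ0: w0=1 w1=1 w2=0 clk=1 w4=0 w3=1 w5=1
  Δ1: clk:1→0
  (1Δ to stable)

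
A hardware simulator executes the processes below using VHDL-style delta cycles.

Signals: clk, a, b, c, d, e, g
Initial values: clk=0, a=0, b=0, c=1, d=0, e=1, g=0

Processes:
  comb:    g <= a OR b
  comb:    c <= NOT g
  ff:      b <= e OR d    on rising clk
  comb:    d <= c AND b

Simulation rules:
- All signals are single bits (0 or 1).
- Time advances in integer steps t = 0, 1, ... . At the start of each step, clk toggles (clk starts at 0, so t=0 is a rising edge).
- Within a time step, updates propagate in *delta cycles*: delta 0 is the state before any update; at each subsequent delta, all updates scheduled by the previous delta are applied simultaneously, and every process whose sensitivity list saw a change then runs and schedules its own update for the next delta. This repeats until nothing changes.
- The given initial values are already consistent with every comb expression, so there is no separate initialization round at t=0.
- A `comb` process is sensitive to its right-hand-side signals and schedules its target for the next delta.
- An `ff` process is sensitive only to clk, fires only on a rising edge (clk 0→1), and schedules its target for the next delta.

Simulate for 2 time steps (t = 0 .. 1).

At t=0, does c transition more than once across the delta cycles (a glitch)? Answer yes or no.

t=0 Δ0: e=1 c=1 d=0 g=0 clk=0 b=0 a=0
  Δ1: clk:0→1
  Δ2: b:0→1
  Δ3: d:0→1, g:0→1
  Δ4: c:1→0
  Δ5: d:1→0
  (5Δ to stable)
t=1 Δ0: e=1 c=0 d=0 g=1 clk=1 b=1 a=0
  Δ1: clk:1→0
  (1Δ to stable)

no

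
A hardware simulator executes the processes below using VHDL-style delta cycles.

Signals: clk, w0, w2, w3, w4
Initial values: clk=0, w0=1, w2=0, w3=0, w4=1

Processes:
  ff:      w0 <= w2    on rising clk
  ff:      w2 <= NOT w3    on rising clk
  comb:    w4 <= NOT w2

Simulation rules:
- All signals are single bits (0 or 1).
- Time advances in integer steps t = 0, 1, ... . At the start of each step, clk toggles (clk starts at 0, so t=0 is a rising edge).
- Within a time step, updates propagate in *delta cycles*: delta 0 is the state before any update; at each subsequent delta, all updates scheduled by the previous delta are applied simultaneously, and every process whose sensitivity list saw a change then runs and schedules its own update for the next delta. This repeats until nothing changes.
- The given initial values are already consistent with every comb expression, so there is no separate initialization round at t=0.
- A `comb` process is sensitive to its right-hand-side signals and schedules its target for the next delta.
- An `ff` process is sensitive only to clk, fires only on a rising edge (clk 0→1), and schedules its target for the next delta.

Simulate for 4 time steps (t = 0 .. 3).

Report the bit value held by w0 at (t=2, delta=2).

[bits: w4,w0,w2,clk,w3]
t=0: Δ0=11000 Δ1=11010 Δ2=10110 Δ3=00110 | 3Δ
t=1: Δ0=00110 Δ1=00100 | 1Δ
t=2: Δ0=00100 Δ1=00110 Δ2=01110 | 2Δ
t=3: Δ0=01110 Δ1=01100 | 1Δ

1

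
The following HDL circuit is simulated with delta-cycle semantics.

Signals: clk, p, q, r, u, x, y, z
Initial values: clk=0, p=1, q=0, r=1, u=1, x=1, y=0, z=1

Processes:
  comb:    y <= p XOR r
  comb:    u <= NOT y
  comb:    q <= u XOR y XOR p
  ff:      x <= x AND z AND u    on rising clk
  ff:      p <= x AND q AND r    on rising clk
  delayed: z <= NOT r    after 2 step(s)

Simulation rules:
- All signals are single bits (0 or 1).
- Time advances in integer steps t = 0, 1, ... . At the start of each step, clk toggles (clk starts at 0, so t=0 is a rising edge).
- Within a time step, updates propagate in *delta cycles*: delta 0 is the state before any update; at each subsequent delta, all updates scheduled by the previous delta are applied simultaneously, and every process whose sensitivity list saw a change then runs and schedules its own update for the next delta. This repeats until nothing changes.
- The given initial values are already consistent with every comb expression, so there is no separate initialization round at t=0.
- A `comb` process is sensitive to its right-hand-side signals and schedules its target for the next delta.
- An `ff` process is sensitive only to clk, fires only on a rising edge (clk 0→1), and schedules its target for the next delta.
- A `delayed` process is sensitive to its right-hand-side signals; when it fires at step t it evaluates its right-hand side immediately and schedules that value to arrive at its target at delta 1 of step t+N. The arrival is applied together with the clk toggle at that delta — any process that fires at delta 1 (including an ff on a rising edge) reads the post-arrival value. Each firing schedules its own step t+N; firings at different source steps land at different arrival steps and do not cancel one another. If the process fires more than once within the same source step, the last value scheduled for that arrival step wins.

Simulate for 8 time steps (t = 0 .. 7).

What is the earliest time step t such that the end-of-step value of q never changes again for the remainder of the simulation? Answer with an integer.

4

[bits: y,p,q,x,r,u,z,clk]
t=0: Δ0=01011110 Δ1=01011111 Δ2=00011111 Δ3=10111111 Δ4=10011011 Δ5=10111011 | 5Δ
t=1: Δ0=10111011 Δ1=10111010 | 1Δ
t=2: Δ0=10111010 Δ1=10111011 Δ2=11101011 Δ3=01001011 Δ4=01101111 Δ5=01001111 | 5Δ
t=3: Δ0=01001111 Δ1=01001110 | 1Δ
t=4: Δ0=01001110 Δ1=01001111 Δ2=00001111 Δ3=10101111 Δ4=10001011 Δ5=10101011 | 5Δ
t=5: Δ0=10101011 Δ1=10101010 | 1Δ
t=6: Δ0=10101010 Δ1=10101011 | 1Δ
t=7: Δ0=10101011 Δ1=10101010 | 1Δ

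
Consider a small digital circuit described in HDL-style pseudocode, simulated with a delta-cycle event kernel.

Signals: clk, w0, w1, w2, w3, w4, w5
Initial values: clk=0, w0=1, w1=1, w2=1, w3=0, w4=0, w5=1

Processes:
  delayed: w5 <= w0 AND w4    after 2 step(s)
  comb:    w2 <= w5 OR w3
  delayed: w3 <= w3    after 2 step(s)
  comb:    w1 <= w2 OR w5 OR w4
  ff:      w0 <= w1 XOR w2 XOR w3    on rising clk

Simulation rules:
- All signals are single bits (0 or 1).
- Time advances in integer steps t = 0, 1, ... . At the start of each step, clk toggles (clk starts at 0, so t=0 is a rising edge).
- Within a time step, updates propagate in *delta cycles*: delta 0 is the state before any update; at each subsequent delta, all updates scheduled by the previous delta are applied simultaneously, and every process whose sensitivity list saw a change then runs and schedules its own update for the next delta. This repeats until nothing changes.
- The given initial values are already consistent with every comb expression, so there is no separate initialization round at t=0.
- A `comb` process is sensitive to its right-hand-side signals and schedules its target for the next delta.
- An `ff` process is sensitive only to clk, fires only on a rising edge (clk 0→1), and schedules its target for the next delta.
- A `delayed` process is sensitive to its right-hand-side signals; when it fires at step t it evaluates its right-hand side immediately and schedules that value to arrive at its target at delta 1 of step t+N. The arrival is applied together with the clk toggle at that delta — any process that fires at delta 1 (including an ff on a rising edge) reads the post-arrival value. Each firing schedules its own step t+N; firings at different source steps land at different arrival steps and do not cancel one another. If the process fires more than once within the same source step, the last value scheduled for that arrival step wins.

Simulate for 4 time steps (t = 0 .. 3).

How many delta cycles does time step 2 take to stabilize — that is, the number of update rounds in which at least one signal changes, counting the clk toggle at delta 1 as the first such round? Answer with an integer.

t=0 Δ0: w2=1 clk=0 w4=0 w3=0 w0=1 w1=1 w5=1
  Δ1: clk:0→1
  Δ2: w0:1→0
  (2Δ to stable)
t=1 Δ0: w2=1 clk=1 w4=0 w3=0 w0=0 w1=1 w5=1
  Δ1: clk:1→0
  (1Δ to stable)
t=2 Δ0: w2=1 clk=0 w4=0 w3=0 w0=0 w1=1 w5=1
  Δ1: clk:0→1, w5:1→0
  Δ2: w2:1→0
  Δ3: w1:1→0
  (3Δ to stable)
t=3 Δ0: w2=0 clk=1 w4=0 w3=0 w0=0 w1=0 w5=0
  Δ1: clk:1→0
  (1Δ to stable)

3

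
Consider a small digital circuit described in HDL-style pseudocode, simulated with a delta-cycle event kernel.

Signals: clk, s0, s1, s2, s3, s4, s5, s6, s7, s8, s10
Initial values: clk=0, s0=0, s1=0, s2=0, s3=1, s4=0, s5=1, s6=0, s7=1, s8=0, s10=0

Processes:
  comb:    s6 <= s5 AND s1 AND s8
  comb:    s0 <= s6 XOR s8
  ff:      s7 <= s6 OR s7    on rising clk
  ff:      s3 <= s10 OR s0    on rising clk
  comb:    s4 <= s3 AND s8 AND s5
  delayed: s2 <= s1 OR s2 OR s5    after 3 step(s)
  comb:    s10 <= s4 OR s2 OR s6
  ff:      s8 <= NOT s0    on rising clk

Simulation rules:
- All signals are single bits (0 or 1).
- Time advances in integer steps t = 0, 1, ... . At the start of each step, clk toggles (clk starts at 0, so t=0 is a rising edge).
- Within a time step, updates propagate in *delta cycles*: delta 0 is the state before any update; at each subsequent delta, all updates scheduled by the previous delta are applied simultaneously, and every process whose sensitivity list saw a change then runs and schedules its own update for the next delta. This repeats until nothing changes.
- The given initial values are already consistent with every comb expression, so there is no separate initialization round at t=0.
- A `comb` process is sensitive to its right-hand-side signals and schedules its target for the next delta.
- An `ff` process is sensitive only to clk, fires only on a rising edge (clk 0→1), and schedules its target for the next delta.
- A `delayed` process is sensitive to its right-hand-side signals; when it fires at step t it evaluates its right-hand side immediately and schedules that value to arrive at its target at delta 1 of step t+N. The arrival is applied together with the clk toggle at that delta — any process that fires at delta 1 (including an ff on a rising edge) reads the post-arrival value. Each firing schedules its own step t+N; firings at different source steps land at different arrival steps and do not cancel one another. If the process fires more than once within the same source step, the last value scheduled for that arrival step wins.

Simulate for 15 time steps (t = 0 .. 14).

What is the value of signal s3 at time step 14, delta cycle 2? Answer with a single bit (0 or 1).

1

t0.Δ0 s5=1 s4=0 s7=1 clk=0 s6=0 s1=0 s3=1 s0=0 s2=0 s10=0 s8=0
t0.Δ1 s5=1 s4=0 s7=1 clk=1 s6=0 s1=0 s3=1 s0=0 s2=0 s10=0 s8=0
t0.Δ2 s5=1 s4=0 s7=1 clk=1 s6=0 s1=0 s3=0 s0=0 s2=0 s10=0 s8=1
t0.Δ3 s5=1 s4=0 s7=1 clk=1 s6=0 s1=0 s3=0 s0=1 s2=0 s10=0 s8=1
t1.Δ0 s5=1 s4=0 s7=1 clk=1 s6=0 s1=0 s3=0 s0=1 s2=0 s10=0 s8=1
t1.Δ1 s5=1 s4=0 s7=1 clk=0 s6=0 s1=0 s3=0 s0=1 s2=0 s10=0 s8=1
t2.Δ0 s5=1 s4=0 s7=1 clk=0 s6=0 s1=0 s3=0 s0=1 s2=0 s10=0 s8=1
t2.Δ1 s5=1 s4=0 s7=1 clk=1 s6=0 s1=0 s3=0 s0=1 s2=0 s10=0 s8=1
t2.Δ2 s5=1 s4=0 s7=1 clk=1 s6=0 s1=0 s3=1 s0=1 s2=0 s10=0 s8=0
t2.Δ3 s5=1 s4=0 s7=1 clk=1 s6=0 s1=0 s3=1 s0=0 s2=0 s10=0 s8=0
t3.Δ0 s5=1 s4=0 s7=1 clk=1 s6=0 s1=0 s3=1 s0=0 s2=0 s10=0 s8=0
t3.Δ1 s5=1 s4=0 s7=1 clk=0 s6=0 s1=0 s3=1 s0=0 s2=0 s10=0 s8=0
t4.Δ0 s5=1 s4=0 s7=1 clk=0 s6=0 s1=0 s3=1 s0=0 s2=0 s10=0 s8=0
t4.Δ1 s5=1 s4=0 s7=1 clk=1 s6=0 s1=0 s3=1 s0=0 s2=0 s10=0 s8=0
t4.Δ2 s5=1 s4=0 s7=1 clk=1 s6=0 s1=0 s3=0 s0=0 s2=0 s10=0 s8=1
t4.Δ3 s5=1 s4=0 s7=1 clk=1 s6=0 s1=0 s3=0 s0=1 s2=0 s10=0 s8=1
t5.Δ0 s5=1 s4=0 s7=1 clk=1 s6=0 s1=0 s3=0 s0=1 s2=0 s10=0 s8=1
t5.Δ1 s5=1 s4=0 s7=1 clk=0 s6=0 s1=0 s3=0 s0=1 s2=0 s10=0 s8=1
t6.Δ0 s5=1 s4=0 s7=1 clk=0 s6=0 s1=0 s3=0 s0=1 s2=0 s10=0 s8=1
t6.Δ1 s5=1 s4=0 s7=1 clk=1 s6=0 s1=0 s3=0 s0=1 s2=0 s10=0 s8=1
t6.Δ2 s5=1 s4=0 s7=1 clk=1 s6=0 s1=0 s3=1 s0=1 s2=0 s10=0 s8=0
t6.Δ3 s5=1 s4=0 s7=1 clk=1 s6=0 s1=0 s3=1 s0=0 s2=0 s10=0 s8=0
t7.Δ0 s5=1 s4=0 s7=1 clk=1 s6=0 s1=0 s3=1 s0=0 s2=0 s10=0 s8=0
t7.Δ1 s5=1 s4=0 s7=1 clk=0 s6=0 s1=0 s3=1 s0=0 s2=0 s10=0 s8=0
t8.Δ0 s5=1 s4=0 s7=1 clk=0 s6=0 s1=0 s3=1 s0=0 s2=0 s10=0 s8=0
t8.Δ1 s5=1 s4=0 s7=1 clk=1 s6=0 s1=0 s3=1 s0=0 s2=0 s10=0 s8=0
t8.Δ2 s5=1 s4=0 s7=1 clk=1 s6=0 s1=0 s3=0 s0=0 s2=0 s10=0 s8=1
t8.Δ3 s5=1 s4=0 s7=1 clk=1 s6=0 s1=0 s3=0 s0=1 s2=0 s10=0 s8=1
t9.Δ0 s5=1 s4=0 s7=1 clk=1 s6=0 s1=0 s3=0 s0=1 s2=0 s10=0 s8=1
t9.Δ1 s5=1 s4=0 s7=1 clk=0 s6=0 s1=0 s3=0 s0=1 s2=0 s10=0 s8=1
t10.Δ0 s5=1 s4=0 s7=1 clk=0 s6=0 s1=0 s3=0 s0=1 s2=0 s10=0 s8=1
t10.Δ1 s5=1 s4=0 s7=1 clk=1 s6=0 s1=0 s3=0 s0=1 s2=0 s10=0 s8=1
t10.Δ2 s5=1 s4=0 s7=1 clk=1 s6=0 s1=0 s3=1 s0=1 s2=0 s10=0 s8=0
t10.Δ3 s5=1 s4=0 s7=1 clk=1 s6=0 s1=0 s3=1 s0=0 s2=0 s10=0 s8=0
t11.Δ0 s5=1 s4=0 s7=1 clk=1 s6=0 s1=0 s3=1 s0=0 s2=0 s10=0 s8=0
t11.Δ1 s5=1 s4=0 s7=1 clk=0 s6=0 s1=0 s3=1 s0=0 s2=0 s10=0 s8=0
t12.Δ0 s5=1 s4=0 s7=1 clk=0 s6=0 s1=0 s3=1 s0=0 s2=0 s10=0 s8=0
t12.Δ1 s5=1 s4=0 s7=1 clk=1 s6=0 s1=0 s3=1 s0=0 s2=0 s10=0 s8=0
t12.Δ2 s5=1 s4=0 s7=1 clk=1 s6=0 s1=0 s3=0 s0=0 s2=0 s10=0 s8=1
t12.Δ3 s5=1 s4=0 s7=1 clk=1 s6=0 s1=0 s3=0 s0=1 s2=0 s10=0 s8=1
t13.Δ0 s5=1 s4=0 s7=1 clk=1 s6=0 s1=0 s3=0 s0=1 s2=0 s10=0 s8=1
t13.Δ1 s5=1 s4=0 s7=1 clk=0 s6=0 s1=0 s3=0 s0=1 s2=0 s10=0 s8=1
t14.Δ0 s5=1 s4=0 s7=1 clk=0 s6=0 s1=0 s3=0 s0=1 s2=0 s10=0 s8=1
t14.Δ1 s5=1 s4=0 s7=1 clk=1 s6=0 s1=0 s3=0 s0=1 s2=0 s10=0 s8=1
t14.Δ2 s5=1 s4=0 s7=1 clk=1 s6=0 s1=0 s3=1 s0=1 s2=0 s10=0 s8=0
t14.Δ3 s5=1 s4=0 s7=1 clk=1 s6=0 s1=0 s3=1 s0=0 s2=0 s10=0 s8=0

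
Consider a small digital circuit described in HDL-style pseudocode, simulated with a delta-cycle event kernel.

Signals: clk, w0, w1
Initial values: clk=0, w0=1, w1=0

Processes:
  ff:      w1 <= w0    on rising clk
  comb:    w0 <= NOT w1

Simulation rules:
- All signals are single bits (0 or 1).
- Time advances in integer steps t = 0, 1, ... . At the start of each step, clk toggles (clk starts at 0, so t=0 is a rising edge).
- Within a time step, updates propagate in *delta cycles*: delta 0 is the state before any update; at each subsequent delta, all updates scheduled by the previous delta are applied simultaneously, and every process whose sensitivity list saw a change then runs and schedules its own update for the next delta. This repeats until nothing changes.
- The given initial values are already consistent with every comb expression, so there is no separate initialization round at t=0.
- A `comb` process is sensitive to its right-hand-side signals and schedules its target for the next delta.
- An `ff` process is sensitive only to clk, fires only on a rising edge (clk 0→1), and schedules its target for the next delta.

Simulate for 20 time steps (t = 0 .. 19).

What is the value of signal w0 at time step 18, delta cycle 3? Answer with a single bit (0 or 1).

[bits: w0,clk,w1]
t=0: Δ0=100 Δ1=110 Δ2=111 Δ3=011 | 3Δ
t=1: Δ0=011 Δ1=001 | 1Δ
t=2: Δ0=001 Δ1=011 Δ2=010 Δ3=110 | 3Δ
t=3: Δ0=110 Δ1=100 | 1Δ
t=4: Δ0=100 Δ1=110 Δ2=111 Δ3=011 | 3Δ
t=5: Δ0=011 Δ1=001 | 1Δ
t=6: Δ0=001 Δ1=011 Δ2=010 Δ3=110 | 3Δ
t=7: Δ0=110 Δ1=100 | 1Δ
t=8: Δ0=100 Δ1=110 Δ2=111 Δ3=011 | 3Δ
t=9: Δ0=011 Δ1=001 | 1Δ
t=10: Δ0=001 Δ1=011 Δ2=010 Δ3=110 | 3Δ
t=11: Δ0=110 Δ1=100 | 1Δ
t=12: Δ0=100 Δ1=110 Δ2=111 Δ3=011 | 3Δ
t=13: Δ0=011 Δ1=001 | 1Δ
t=14: Δ0=001 Δ1=011 Δ2=010 Δ3=110 | 3Δ
t=15: Δ0=110 Δ1=100 | 1Δ
t=16: Δ0=100 Δ1=110 Δ2=111 Δ3=011 | 3Δ
t=17: Δ0=011 Δ1=001 | 1Δ
t=18: Δ0=001 Δ1=011 Δ2=010 Δ3=110 | 3Δ
t=19: Δ0=110 Δ1=100 | 1Δ

1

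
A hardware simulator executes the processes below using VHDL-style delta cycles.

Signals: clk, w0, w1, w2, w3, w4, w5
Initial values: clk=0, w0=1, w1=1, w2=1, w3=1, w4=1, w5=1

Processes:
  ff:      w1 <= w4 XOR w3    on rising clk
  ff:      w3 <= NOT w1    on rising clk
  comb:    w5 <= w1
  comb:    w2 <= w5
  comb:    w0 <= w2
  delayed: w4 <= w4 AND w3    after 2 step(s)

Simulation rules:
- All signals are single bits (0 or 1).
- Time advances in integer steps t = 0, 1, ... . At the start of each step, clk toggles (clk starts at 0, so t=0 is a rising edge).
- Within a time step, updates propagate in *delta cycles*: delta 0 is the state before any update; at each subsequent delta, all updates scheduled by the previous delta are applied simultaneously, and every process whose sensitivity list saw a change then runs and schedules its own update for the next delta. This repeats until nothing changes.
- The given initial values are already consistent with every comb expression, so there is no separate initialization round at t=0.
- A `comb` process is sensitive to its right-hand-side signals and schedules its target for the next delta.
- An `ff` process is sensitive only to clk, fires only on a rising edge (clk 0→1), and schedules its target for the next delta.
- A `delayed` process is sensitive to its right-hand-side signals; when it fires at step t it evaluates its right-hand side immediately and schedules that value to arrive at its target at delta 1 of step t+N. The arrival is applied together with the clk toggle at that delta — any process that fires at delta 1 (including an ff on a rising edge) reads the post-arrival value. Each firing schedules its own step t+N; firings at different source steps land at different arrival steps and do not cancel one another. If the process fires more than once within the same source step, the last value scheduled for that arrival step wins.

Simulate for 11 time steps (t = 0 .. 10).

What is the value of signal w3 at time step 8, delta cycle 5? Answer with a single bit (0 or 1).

[bits: w5,w4,w3,clk,w2,w0,w1]
t=0: Δ0=1110111 Δ1=1111111 Δ2=1101110 Δ3=0101110 Δ4=0101010 Δ5=0101000 | 5Δ
t=1: Δ0=0101000 Δ1=0100000 | 1Δ
t=2: Δ0=0100000 Δ1=0001000 Δ2=0011000 | 2Δ
t=3: Δ0=0011000 Δ1=0010000 | 1Δ
t=4: Δ0=0010000 Δ1=0011000 Δ2=0011001 Δ3=1011001 Δ4=1011101 Δ5=1011111 | 5Δ
t=5: Δ0=1011111 Δ1=1010111 | 1Δ
t=6: Δ0=1010111 Δ1=1011111 Δ2=1001111 | 2Δ
t=7: Δ0=1001111 Δ1=1000111 | 1Δ
t=8: Δ0=1000111 Δ1=1001111 Δ2=1001110 Δ3=0001110 Δ4=0001010 Δ5=0001000 | 5Δ
t=9: Δ0=0001000 Δ1=0000000 | 1Δ
t=10: Δ0=0000000 Δ1=0001000 Δ2=0011000 | 2Δ

0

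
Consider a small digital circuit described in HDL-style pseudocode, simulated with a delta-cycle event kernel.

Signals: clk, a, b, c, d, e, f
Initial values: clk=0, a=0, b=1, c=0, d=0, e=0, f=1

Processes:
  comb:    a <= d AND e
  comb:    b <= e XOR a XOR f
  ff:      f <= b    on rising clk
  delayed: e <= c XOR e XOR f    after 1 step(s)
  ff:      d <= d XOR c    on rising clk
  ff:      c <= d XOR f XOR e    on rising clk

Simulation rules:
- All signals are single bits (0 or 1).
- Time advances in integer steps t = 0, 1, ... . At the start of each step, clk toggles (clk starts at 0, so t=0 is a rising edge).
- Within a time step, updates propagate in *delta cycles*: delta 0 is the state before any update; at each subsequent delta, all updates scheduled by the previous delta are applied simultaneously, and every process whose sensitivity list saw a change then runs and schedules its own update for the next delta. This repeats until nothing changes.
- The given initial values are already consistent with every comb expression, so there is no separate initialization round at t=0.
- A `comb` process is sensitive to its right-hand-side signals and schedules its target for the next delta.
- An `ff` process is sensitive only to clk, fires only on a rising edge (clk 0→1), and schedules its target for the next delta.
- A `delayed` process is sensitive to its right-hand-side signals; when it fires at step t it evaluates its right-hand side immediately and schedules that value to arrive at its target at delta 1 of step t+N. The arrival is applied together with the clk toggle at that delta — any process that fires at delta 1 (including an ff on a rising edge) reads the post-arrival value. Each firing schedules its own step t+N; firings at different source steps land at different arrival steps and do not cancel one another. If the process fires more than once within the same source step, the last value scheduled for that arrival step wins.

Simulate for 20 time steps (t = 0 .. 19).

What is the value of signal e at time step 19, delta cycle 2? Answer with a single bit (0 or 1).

t=0 Δ0: clk=0 e=0 a=0 f=1 d=0 b=1 c=0
  Δ1: clk:0→1
  Δ2: c:0→1
  (2Δ to stable)
t=1 Δ0: clk=1 e=0 a=0 f=1 d=0 b=1 c=1
  Δ1: clk:1→0
  (1Δ to stable)
t=2 Δ0: clk=0 e=0 a=0 f=1 d=0 b=1 c=1
  Δ1: clk:0→1
  Δ2: d:0→1
  (2Δ to stable)
t=3 Δ0: clk=1 e=0 a=0 f=1 d=1 b=1 c=1
  Δ1: clk:1→0
  (1Δ to stable)
t=4 Δ0: clk=0 e=0 a=0 f=1 d=1 b=1 c=1
  Δ1: clk:0→1
  Δ2: d:1→0, c:1→0
  (2Δ to stable)
t=5 Δ0: clk=1 e=0 a=0 f=1 d=0 b=1 c=0
  Δ1: clk:1→0, e:0→1
  Δ2: b:1→0
  (2Δ to stable)
t=6 Δ0: clk=0 e=1 a=0 f=1 d=0 b=0 c=0
  Δ1: clk:0→1, e:1→0
  Δ2: f:1→0, b:0→1, c:0→1
  Δ3: b:1→0
  (3Δ to stable)
t=7 Δ0: clk=1 e=0 a=0 f=0 d=0 b=0 c=1
  Δ1: clk:1→0, e:0→1
  Δ2: b:0→1
  (2Δ to stable)
t=8 Δ0: clk=0 e=1 a=0 f=0 d=0 b=1 c=1
  Δ1: clk:0→1, e:1→0
  Δ2: f:0→1, d:0→1, b:1→0, c:1→0
  Δ3: b:0→1
  (3Δ to stable)
t=9 Δ0: clk=1 e=0 a=0 f=1 d=1 b=1 c=0
  Δ1: clk:1→0, e:0→1
  Δ2: a:0→1, b:1→0
  Δ3: b:0→1
  (3Δ to stable)
t=10 Δ0: clk=0 e=1 a=1 f=1 d=1 b=1 c=0
  Δ1: clk:0→1, e:1→0
  Δ2: a:1→0, b:1→0
  Δ3: b:0→1
  (3Δ to stable)
t=11 Δ0: clk=1 e=0 a=0 f=1 d=1 b=1 c=0
  Δ1: clk:1→0, e:0→1
  Δ2: a:0→1, b:1→0
  Δ3: b:0→1
  (3Δ to stable)
t=12 Δ0: clk=0 e=1 a=1 f=1 d=1 b=1 c=0
  Δ1: clk:0→1, e:1→0
  Δ2: a:1→0, b:1→0
  Δ3: b:0→1
  (3Δ to stable)
t=13 Δ0: clk=1 e=0 a=0 f=1 d=1 b=1 c=0
  Δ1: clk:1→0, e:0→1
  Δ2: a:0→1, b:1→0
  Δ3: b:0→1
  (3Δ to stable)
t=14 Δ0: clk=0 e=1 a=1 f=1 d=1 b=1 c=0
  Δ1: clk:0→1, e:1→0
  Δ2: a:1→0, b:1→0
  Δ3: b:0→1
  (3Δ to stable)
t=15 Δ0: clk=1 e=0 a=0 f=1 d=1 b=1 c=0
  Δ1: clk:1→0, e:0→1
  Δ2: a:0→1, b:1→0
  Δ3: b:0→1
  (3Δ to stable)
t=16 Δ0: clk=0 e=1 a=1 f=1 d=1 b=1 c=0
  Δ1: clk:0→1, e:1→0
  Δ2: a:1→0, b:1→0
  Δ3: b:0→1
  (3Δ to stable)
t=17 Δ0: clk=1 e=0 a=0 f=1 d=1 b=1 c=0
  Δ1: clk:1→0, e:0→1
  Δ2: a:0→1, b:1→0
  Δ3: b:0→1
  (3Δ to stable)
t=18 Δ0: clk=0 e=1 a=1 f=1 d=1 b=1 c=0
  Δ1: clk:0→1, e:1→0
  Δ2: a:1→0, b:1→0
  Δ3: b:0→1
  (3Δ to stable)
t=19 Δ0: clk=1 e=0 a=0 f=1 d=1 b=1 c=0
  Δ1: clk:1→0, e:0→1
  Δ2: a:0→1, b:1→0
  Δ3: b:0→1
  (3Δ to stable)

1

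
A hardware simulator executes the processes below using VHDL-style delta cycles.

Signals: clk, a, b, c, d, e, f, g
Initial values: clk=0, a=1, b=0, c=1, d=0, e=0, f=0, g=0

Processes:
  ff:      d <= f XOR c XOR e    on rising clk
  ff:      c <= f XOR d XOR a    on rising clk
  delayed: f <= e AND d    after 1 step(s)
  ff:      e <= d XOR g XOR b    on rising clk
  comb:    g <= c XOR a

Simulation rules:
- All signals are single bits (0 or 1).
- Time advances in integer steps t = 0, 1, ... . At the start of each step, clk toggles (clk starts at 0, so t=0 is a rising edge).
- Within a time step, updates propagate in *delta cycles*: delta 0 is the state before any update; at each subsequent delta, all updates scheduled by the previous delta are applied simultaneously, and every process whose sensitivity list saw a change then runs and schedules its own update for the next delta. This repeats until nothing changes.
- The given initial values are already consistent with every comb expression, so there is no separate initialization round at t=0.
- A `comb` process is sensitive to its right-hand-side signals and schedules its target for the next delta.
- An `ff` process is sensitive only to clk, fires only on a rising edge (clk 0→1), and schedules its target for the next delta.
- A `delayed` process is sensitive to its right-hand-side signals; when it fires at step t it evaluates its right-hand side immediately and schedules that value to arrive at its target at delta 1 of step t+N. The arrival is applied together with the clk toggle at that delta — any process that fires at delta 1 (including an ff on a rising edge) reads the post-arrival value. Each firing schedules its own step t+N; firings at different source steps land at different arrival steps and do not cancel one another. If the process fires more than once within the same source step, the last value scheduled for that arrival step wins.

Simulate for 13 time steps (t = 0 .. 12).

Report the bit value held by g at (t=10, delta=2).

1

[bits: e,clk,f,c,d,a,g,b]
t=0: Δ0=00010100 Δ1=01010100 Δ2=01011100 | 2Δ
t=1: Δ0=01011100 Δ1=00011100 | 1Δ
t=2: Δ0=00011100 Δ1=01011100 Δ2=11001100 Δ3=11001110 | 3Δ
t=3: Δ0=11001110 Δ1=10101110 | 1Δ
t=4: Δ0=10101110 Δ1=11101110 Δ2=01110110 Δ3=01110100 | 3Δ
t=5: Δ0=01110100 Δ1=00010100 | 1Δ
t=6: Δ0=00010100 Δ1=01010100 Δ2=01011100 | 2Δ
t=7: Δ0=01011100 Δ1=00011100 | 1Δ
t=8: Δ0=00011100 Δ1=01011100 Δ2=11001100 Δ3=11001110 | 3Δ
t=9: Δ0=11001110 Δ1=10101110 | 1Δ
t=10: Δ0=10101110 Δ1=11101110 Δ2=01110110 Δ3=01110100 | 3Δ
t=11: Δ0=01110100 Δ1=00010100 | 1Δ
t=12: Δ0=00010100 Δ1=01010100 Δ2=01011100 | 2Δ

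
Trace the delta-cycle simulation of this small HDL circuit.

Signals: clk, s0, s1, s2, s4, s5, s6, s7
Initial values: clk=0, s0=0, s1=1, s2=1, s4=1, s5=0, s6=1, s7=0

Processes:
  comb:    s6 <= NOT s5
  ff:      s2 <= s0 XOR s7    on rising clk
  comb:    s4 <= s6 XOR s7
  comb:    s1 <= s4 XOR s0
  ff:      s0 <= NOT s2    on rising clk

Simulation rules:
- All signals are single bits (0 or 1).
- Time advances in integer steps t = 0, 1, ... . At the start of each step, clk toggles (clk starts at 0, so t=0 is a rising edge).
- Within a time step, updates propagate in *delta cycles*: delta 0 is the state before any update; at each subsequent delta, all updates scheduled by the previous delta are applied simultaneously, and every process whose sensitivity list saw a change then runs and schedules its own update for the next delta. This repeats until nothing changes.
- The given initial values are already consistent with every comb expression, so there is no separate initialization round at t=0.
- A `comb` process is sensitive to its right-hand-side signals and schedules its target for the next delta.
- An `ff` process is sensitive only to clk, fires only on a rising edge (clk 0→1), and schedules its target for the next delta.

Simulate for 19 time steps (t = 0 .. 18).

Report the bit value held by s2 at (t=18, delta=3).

0

t0.Δ0 clk=0 s7=0 s0=0 s1=1 s2=1 s4=1 s5=0 s6=1
t0.Δ1 clk=1 s7=0 s0=0 s1=1 s2=1 s4=1 s5=0 s6=1
t0.Δ2 clk=1 s7=0 s0=0 s1=1 s2=0 s4=1 s5=0 s6=1
t1.Δ0 clk=1 s7=0 s0=0 s1=1 s2=0 s4=1 s5=0 s6=1
t1.Δ1 clk=0 s7=0 s0=0 s1=1 s2=0 s4=1 s5=0 s6=1
t2.Δ0 clk=0 s7=0 s0=0 s1=1 s2=0 s4=1 s5=0 s6=1
t2.Δ1 clk=1 s7=0 s0=0 s1=1 s2=0 s4=1 s5=0 s6=1
t2.Δ2 clk=1 s7=0 s0=1 s1=1 s2=0 s4=1 s5=0 s6=1
t2.Δ3 clk=1 s7=0 s0=1 s1=0 s2=0 s4=1 s5=0 s6=1
t3.Δ0 clk=1 s7=0 s0=1 s1=0 s2=0 s4=1 s5=0 s6=1
t3.Δ1 clk=0 s7=0 s0=1 s1=0 s2=0 s4=1 s5=0 s6=1
t4.Δ0 clk=0 s7=0 s0=1 s1=0 s2=0 s4=1 s5=0 s6=1
t4.Δ1 clk=1 s7=0 s0=1 s1=0 s2=0 s4=1 s5=0 s6=1
t4.Δ2 clk=1 s7=0 s0=1 s1=0 s2=1 s4=1 s5=0 s6=1
t5.Δ0 clk=1 s7=0 s0=1 s1=0 s2=1 s4=1 s5=0 s6=1
t5.Δ1 clk=0 s7=0 s0=1 s1=0 s2=1 s4=1 s5=0 s6=1
t6.Δ0 clk=0 s7=0 s0=1 s1=0 s2=1 s4=1 s5=0 s6=1
t6.Δ1 clk=1 s7=0 s0=1 s1=0 s2=1 s4=1 s5=0 s6=1
t6.Δ2 clk=1 s7=0 s0=0 s1=0 s2=1 s4=1 s5=0 s6=1
t6.Δ3 clk=1 s7=0 s0=0 s1=1 s2=1 s4=1 s5=0 s6=1
t7.Δ0 clk=1 s7=0 s0=0 s1=1 s2=1 s4=1 s5=0 s6=1
t7.Δ1 clk=0 s7=0 s0=0 s1=1 s2=1 s4=1 s5=0 s6=1
t8.Δ0 clk=0 s7=0 s0=0 s1=1 s2=1 s4=1 s5=0 s6=1
t8.Δ1 clk=1 s7=0 s0=0 s1=1 s2=1 s4=1 s5=0 s6=1
t8.Δ2 clk=1 s7=0 s0=0 s1=1 s2=0 s4=1 s5=0 s6=1
t9.Δ0 clk=1 s7=0 s0=0 s1=1 s2=0 s4=1 s5=0 s6=1
t9.Δ1 clk=0 s7=0 s0=0 s1=1 s2=0 s4=1 s5=0 s6=1
t10.Δ0 clk=0 s7=0 s0=0 s1=1 s2=0 s4=1 s5=0 s6=1
t10.Δ1 clk=1 s7=0 s0=0 s1=1 s2=0 s4=1 s5=0 s6=1
t10.Δ2 clk=1 s7=0 s0=1 s1=1 s2=0 s4=1 s5=0 s6=1
t10.Δ3 clk=1 s7=0 s0=1 s1=0 s2=0 s4=1 s5=0 s6=1
t11.Δ0 clk=1 s7=0 s0=1 s1=0 s2=0 s4=1 s5=0 s6=1
t11.Δ1 clk=0 s7=0 s0=1 s1=0 s2=0 s4=1 s5=0 s6=1
t12.Δ0 clk=0 s7=0 s0=1 s1=0 s2=0 s4=1 s5=0 s6=1
t12.Δ1 clk=1 s7=0 s0=1 s1=0 s2=0 s4=1 s5=0 s6=1
t12.Δ2 clk=1 s7=0 s0=1 s1=0 s2=1 s4=1 s5=0 s6=1
t13.Δ0 clk=1 s7=0 s0=1 s1=0 s2=1 s4=1 s5=0 s6=1
t13.Δ1 clk=0 s7=0 s0=1 s1=0 s2=1 s4=1 s5=0 s6=1
t14.Δ0 clk=0 s7=0 s0=1 s1=0 s2=1 s4=1 s5=0 s6=1
t14.Δ1 clk=1 s7=0 s0=1 s1=0 s2=1 s4=1 s5=0 s6=1
t14.Δ2 clk=1 s7=0 s0=0 s1=0 s2=1 s4=1 s5=0 s6=1
t14.Δ3 clk=1 s7=0 s0=0 s1=1 s2=1 s4=1 s5=0 s6=1
t15.Δ0 clk=1 s7=0 s0=0 s1=1 s2=1 s4=1 s5=0 s6=1
t15.Δ1 clk=0 s7=0 s0=0 s1=1 s2=1 s4=1 s5=0 s6=1
t16.Δ0 clk=0 s7=0 s0=0 s1=1 s2=1 s4=1 s5=0 s6=1
t16.Δ1 clk=1 s7=0 s0=0 s1=1 s2=1 s4=1 s5=0 s6=1
t16.Δ2 clk=1 s7=0 s0=0 s1=1 s2=0 s4=1 s5=0 s6=1
t17.Δ0 clk=1 s7=0 s0=0 s1=1 s2=0 s4=1 s5=0 s6=1
t17.Δ1 clk=0 s7=0 s0=0 s1=1 s2=0 s4=1 s5=0 s6=1
t18.Δ0 clk=0 s7=0 s0=0 s1=1 s2=0 s4=1 s5=0 s6=1
t18.Δ1 clk=1 s7=0 s0=0 s1=1 s2=0 s4=1 s5=0 s6=1
t18.Δ2 clk=1 s7=0 s0=1 s1=1 s2=0 s4=1 s5=0 s6=1
t18.Δ3 clk=1 s7=0 s0=1 s1=0 s2=0 s4=1 s5=0 s6=1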